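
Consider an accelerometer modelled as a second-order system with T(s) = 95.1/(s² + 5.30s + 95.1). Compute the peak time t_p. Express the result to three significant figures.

t_p ≈ 0.335 s

Comparing the denominator to s² + 2ζω_n s + ω_n²: ω_n = √95.1 = 9.75 rad/s, and 2ζω_n = 5.30 so ζ = 5.30/(2·9.75) = 0.272.
ω_d = 9.75·√(1 − 0.272²) = 9.38 rad/s. Then t_p = π/ω_d = 0.335 s.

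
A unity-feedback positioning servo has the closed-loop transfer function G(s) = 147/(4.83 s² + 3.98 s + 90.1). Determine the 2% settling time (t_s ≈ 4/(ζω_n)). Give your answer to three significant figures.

t_s ≈ 9.71 s

Dividing through by 4.83: denominator becomes s² + 0.8240 s + 18.65.
So ω_n = √18.65 = 4.32 rad/s and ζ = 0.8240/(2·4.32) = 0.0954.
t_s ≈ 4/(ζω_n) = 9.71 s.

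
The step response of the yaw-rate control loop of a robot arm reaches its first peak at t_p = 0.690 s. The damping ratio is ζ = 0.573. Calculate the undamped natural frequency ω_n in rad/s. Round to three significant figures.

ω_n ≈ 5.56 rad/s

Peak time t_p = π/ω_d, so ω_d = π/t_p = π/0.690 = 4.55 rad/s.
ω_n = ω_d/√(1−ζ²) = 4.55/√0.672 = 5.56 rad/s.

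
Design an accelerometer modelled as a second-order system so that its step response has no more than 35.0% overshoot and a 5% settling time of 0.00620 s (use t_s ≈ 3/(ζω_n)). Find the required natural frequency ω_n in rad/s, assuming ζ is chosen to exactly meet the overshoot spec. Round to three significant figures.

ω_n ≈ 1530 rad/s

Inverting the overshoot relation: ζ = |ln 0.350|/√(π² + ln²0.350) = 0.317.
From t_s ≈ 3/(ζω_n): ω_n = 3/(ζ·t_s) = 3/(0.317·0.00620) = 1530 rad/s.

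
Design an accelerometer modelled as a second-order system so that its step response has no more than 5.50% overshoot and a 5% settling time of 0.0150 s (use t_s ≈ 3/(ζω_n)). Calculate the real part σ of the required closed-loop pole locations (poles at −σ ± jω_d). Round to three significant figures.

σ ≈ 200

The settling-time spec alone fixes σ = ζω_n = 3/t_s = 3/0.0150 = 200.
(Overshoot then fixes ζ = 0.678 and hence ω_d = σ·√(1−ζ²)/ζ = 217 rad/s.)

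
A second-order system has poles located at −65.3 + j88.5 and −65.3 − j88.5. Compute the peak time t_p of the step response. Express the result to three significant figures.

t_p ≈ 0.0355 s

t_p = π/ω_d with ω_d = 88.5 (the imaginary part), so t_p = 0.0355 s.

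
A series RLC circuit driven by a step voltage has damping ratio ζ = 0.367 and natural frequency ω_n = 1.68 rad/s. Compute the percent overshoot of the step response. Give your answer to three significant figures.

%OS ≈ 29.0%

For an underdamped second-order system, %OS = 100·exp(−πζ/√(1−ζ²)).
πζ/√(1−ζ²) = π·0.367/√(1−0.135) = 1.239, so %OS = 100·e^(−1.239) = 29.0%.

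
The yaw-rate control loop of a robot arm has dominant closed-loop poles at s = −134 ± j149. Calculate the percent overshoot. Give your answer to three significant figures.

%OS ≈ 5.93%

|pole| = ω_n = √(134² + 149²) = 200 rad/s; ζ = cos θ = σ/ω_n = 0.669.
Overshoot: exp(−π·0.669/√(1−0.669²)) = 0.0593, i.e. 5.93%.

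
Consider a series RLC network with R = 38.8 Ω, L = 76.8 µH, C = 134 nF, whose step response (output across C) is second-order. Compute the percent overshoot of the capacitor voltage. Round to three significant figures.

For a series RLC circuit (capacitor voltage as output), ω_n = 1/√(LC) = 1/√(76.8 µH · 134 nF) = 312000 rad/s.
ζ = (R/2)·√(C/L) = (38.8/2)·√(134 nF/76.8 µH) = 0.810.
Overshoot: exp(−π·0.810/√(1−0.810²)) = 0.0130, i.e. 1.30%.

%OS ≈ 1.30%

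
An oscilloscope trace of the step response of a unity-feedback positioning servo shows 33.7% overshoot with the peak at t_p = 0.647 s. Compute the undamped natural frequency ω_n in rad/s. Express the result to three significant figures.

ω_n ≈ 5.14 rad/s

ζ from %OS: ζ = |ln 0.337|/√(π²+ln²0.337) = 0.327.
From t_p = π/ω_d, ω_d = π/0.647 = 4.86 rad/s, so ω_n = ω_d/√(1−ζ²) = 5.14 rad/s.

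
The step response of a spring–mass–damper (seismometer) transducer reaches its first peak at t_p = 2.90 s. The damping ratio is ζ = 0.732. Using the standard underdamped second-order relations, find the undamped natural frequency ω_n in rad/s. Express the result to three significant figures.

ω_n ≈ 1.59 rad/s

Peak time t_p = π/ω_d, so ω_d = π/t_p = π/2.90 = 1.08 rad/s.
ω_n = ω_d/√(1−ζ²) = 1.08/√0.464 = 1.59 rad/s.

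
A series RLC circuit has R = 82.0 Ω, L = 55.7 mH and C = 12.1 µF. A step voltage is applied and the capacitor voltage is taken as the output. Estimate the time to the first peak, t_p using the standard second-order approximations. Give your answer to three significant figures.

For a series RLC circuit (capacitor voltage as output), ω_n = 1/√(LC) = 1/√(55.7 mH · 12.1 µF) = 1220 rad/s.
ζ = (R/2)·√(C/L) = (82.0/2)·√(12.1 µF/55.7 mH) = 0.604.
ω_d = 1220·√(1 − 0.604²) = 971 rad/s. t_p = π/ω_d = 0.00324 s.

t_p ≈ 0.00324 s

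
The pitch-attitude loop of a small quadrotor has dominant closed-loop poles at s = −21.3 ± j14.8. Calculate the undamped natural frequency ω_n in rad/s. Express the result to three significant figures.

ω_n ≈ 25.9 rad/s

The poles are at −σ ± jω_d with σ = 21.3 and ω_d = 14.8, so ω_n = √(σ²+ω_d²) = 25.9 rad/s and ζ = σ/ω_n = 0.821.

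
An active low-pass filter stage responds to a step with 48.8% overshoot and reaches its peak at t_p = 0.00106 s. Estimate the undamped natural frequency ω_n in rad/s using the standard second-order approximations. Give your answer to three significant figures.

ω_n ≈ 3040 rad/s

The overshoot fixes ζ = −ln(OS)/√(π²+ln²(OS)) = 0.223.
t_p = π/ω_d ⇒ ω_d = 2960 rad/s; then ω_n = ω_d/√(1−ζ²) = 3040 rad/s.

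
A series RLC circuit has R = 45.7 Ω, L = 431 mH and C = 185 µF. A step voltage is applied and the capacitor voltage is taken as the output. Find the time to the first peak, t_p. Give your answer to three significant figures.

t_p ≈ 0.0318 s

For a series RLC circuit (capacitor voltage as output), ω_n = 1/√(LC) = 1/√(431 mH · 185 µF) = 112 rad/s.
ζ = (R/2)·√(C/L) = (45.7/2)·√(185 µF/431 mH) = 0.473.
The damped frequency ω_d = ω_n√(1−ζ²) = 98.6 rad/s. t_p = π/ω_d = 0.0318 s.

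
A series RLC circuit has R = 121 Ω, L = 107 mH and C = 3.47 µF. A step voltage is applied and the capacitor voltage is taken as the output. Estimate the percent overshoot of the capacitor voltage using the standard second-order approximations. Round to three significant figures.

%OS ≈ 31.6%

For a series RLC circuit (capacitor voltage as output), ω_n = 1/√(LC) = 1/√(107 mH · 3.47 µF) = 1640 rad/s.
ζ = (R/2)·√(C/L) = (121/2)·√(3.47 µF/107 mH) = 0.345.
Overshoot: exp(−π·0.345/√(1−0.345²)) = 0.316, i.e. 31.6%.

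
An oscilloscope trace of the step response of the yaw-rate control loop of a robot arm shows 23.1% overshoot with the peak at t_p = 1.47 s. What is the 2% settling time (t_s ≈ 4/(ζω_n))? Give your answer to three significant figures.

t_s ≈ 4.01 s

ζ from %OS: ζ = |ln 0.231|/√(π²+ln²0.231) = 0.423.
From t_p = π/ω_d, ω_d = π/1.47 = 2.14 rad/s, so ω_n = ω_d/√(1−ζ²) = 2.36 rad/s.
t_s ≈ 4/(ζω_n) = 4/(0.423·2.36) = 4.01 s.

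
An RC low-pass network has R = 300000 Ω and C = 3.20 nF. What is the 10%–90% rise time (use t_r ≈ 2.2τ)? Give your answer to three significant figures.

t_r ≈ 0.00211 s

τ = RC = 300000 × 3.20 nF = 0.000960 s.
t_r ≈ 2.2τ = 0.00211 s.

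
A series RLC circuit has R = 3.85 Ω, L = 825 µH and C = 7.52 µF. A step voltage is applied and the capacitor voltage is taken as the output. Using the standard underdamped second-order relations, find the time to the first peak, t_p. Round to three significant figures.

t_p ≈ 0.000252 s

For a series RLC circuit (capacitor voltage as output), ω_n = 1/√(LC) = 1/√(825 µH · 7.52 µF) = 12700 rad/s.
ζ = (R/2)·√(C/L) = (3.85/2)·√(7.52 µF/825 µH) = 0.184.
The damped frequency ω_d = ω_n√(1−ζ²) = 12500 rad/s. t_p = π/ω_d = 0.000252 s.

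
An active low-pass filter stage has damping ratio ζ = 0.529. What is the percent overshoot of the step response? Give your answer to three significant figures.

For an underdamped second-order system, %OS = 100·exp(−πζ/√(1−ζ²)).
πζ/√(1−ζ²) = π·0.529/√(1−0.280) = 1.958, so %OS = 100·e^(−1.958) = 14.1%.

%OS ≈ 14.1%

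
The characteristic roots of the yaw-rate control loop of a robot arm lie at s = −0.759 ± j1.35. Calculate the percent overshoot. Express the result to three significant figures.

%OS ≈ 17.1%

The poles are at −σ ± jω_d with σ = 0.759 and ω_d = 1.35, so ω_n = √(σ²+ω_d²) = 1.55 rad/s and ζ = σ/ω_n = 0.490.
%OS = 100 e^{−πζ/√(1−ζ²)} with ζ = 0.490 gives 17.1%.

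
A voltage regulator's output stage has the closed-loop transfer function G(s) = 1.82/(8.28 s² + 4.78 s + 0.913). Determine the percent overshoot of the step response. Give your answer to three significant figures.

%OS ≈ 0.399%

Dividing through by 8.28: denominator becomes s² + 0.5773 s + 0.1103.
So ω_n = √0.1103 = 0.332 rad/s and ζ = 0.5773/(2·0.332) = 0.869.
%OS = 100·exp(−πζ/√(1−ζ²)) = 0.399%.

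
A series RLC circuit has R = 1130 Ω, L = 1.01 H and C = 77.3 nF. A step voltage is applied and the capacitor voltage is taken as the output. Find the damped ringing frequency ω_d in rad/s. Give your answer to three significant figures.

ω_d ≈ 3530 rad/s

For a series RLC circuit (capacitor voltage as output), ω_n = 1/√(LC) = 1/√(1.01 H · 77.3 nF) = 3580 rad/s.
ζ = (R/2)·√(C/L) = (1130/2)·√(77.3 nF/1.01 H) = 0.156.
ω_d = 3580·√(1 − 0.156²) = 3530 rad/s.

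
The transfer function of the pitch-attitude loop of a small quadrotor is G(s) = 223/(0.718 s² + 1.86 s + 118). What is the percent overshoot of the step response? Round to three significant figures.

Dividing through by 0.718: denominator becomes s² + 2.591 s + 164.3.
So ω_n = √164.3 = 12.8 rad/s and ζ = 2.591/(2·12.8) = 0.101.
Overshoot: exp(−π·0.101/√(1−0.101²)) = 0.727, i.e. 72.7%.

%OS ≈ 72.7%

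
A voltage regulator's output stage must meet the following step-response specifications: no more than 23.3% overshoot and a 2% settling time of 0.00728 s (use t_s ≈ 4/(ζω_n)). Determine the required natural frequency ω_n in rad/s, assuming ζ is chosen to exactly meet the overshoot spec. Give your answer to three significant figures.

ω_n ≈ 1310 rad/s

ζ = −ln(OS)/√(π² + (ln OS)²). With OS = 0.233, ln OS = −1.457 and ζ = 1.457/3.463 = 0.421.
From t_s ≈ 4/(ζω_n): ω_n = 4/(ζ·t_s) = 4/(0.421·0.00728) = 1310 rad/s.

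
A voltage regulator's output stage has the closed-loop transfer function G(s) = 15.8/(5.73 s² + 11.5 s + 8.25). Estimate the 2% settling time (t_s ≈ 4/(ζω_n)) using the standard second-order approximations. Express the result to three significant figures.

Dividing through by 5.73: denominator becomes s² + 2.007 s + 1.440.
So ω_n = √1.440 = 1.20 rad/s and ζ = 2.007/(2·1.20) = 0.836.
t_s ≈ 4/(ζω_n) = 3.99 s.

t_s ≈ 3.99 s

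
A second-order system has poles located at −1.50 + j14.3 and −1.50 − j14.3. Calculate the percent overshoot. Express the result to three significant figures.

%OS ≈ 71.9%

The poles are at −σ ± jω_d with σ = 1.50 and ω_d = 14.3, so ω_n = √(σ²+ω_d²) = 14.4 rad/s and ζ = σ/ω_n = 0.104.
Overshoot: exp(−π·0.104/√(1−0.104²)) = 0.719, i.e. 71.9%.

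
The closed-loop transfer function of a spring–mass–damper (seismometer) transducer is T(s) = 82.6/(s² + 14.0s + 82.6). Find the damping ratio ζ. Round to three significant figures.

ζ ≈ 0.770

Comparing the denominator to s² + 2ζω_n s + ω_n²: ω_n = √82.6 = 9.09 rad/s, and 2ζω_n = 14.0 so ζ = 14.0/(2·9.09) = 0.770.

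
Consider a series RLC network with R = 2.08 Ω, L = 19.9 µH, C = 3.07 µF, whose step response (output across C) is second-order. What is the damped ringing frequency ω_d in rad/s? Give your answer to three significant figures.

For a series RLC circuit (capacitor voltage as output), ω_n = 1/√(LC) = 1/√(19.9 µH · 3.07 µF) = 128000 rad/s.
ζ = (R/2)·√(C/L) = (2.08/2)·√(3.07 µF/19.9 µH) = 0.408.
The damped frequency ω_d = ω_n√(1−ζ²) = 117000 rad/s.

ω_d ≈ 117000 rad/s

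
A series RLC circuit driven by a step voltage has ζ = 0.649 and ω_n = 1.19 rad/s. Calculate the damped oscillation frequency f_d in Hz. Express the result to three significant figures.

ω_d = ω_n√(1−ζ²) = 1.19·√0.579 = 0.905 rad/s.
f_d = ω_d/(2π) = 0.144 Hz.

f_d ≈ 0.144 Hz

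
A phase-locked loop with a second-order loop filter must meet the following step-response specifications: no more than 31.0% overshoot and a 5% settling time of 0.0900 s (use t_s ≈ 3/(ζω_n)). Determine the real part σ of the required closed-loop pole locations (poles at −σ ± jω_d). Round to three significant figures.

σ ≈ 33.3

The settling-time spec alone fixes σ = ζω_n = 3/t_s = 3/0.0900 = 33.3.
(Overshoot then fixes ζ = 0.349 and hence ω_d = σ·√(1−ζ²)/ζ = 89.4 rad/s.)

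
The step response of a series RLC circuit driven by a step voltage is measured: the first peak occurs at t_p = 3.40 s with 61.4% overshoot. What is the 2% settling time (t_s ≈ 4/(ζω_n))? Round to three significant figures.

From the overshoot, ζ = −ln(OS)/√(π²+ln²(OS)) = 0.153.
t_p = π/ω_d ⇒ ω_d = 0.924 rad/s; then ω_n = ω_d/√(1−ζ²) = 0.935 rad/s.
t_s ≈ 4/(ζω_n) = 4/(0.153·0.935) = 27.9 s.

t_s ≈ 27.9 s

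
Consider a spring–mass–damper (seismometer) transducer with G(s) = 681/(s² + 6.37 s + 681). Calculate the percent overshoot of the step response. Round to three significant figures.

%OS ≈ 68.0%

Matching coefficients with s² + 2ζω_n s + ω_n² gives ω_n² = 681 ⇒ ω_n = 26.1 rad/s, and ζ = 6.37/(2ω_n) = 0.122.
Overshoot: exp(−π·0.122/√(1−0.122²)) = 0.680, i.e. 68.0%.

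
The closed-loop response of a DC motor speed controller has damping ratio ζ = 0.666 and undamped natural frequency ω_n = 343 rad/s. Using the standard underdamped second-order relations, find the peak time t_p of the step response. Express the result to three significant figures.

The damped frequency is ω_d = ω_n√(1−ζ²) = 343·√(1−0.444) = 256 rad/s.
Peak time t_p = π/ω_d = π/256 = 0.0123 s.

t_p ≈ 0.0123 s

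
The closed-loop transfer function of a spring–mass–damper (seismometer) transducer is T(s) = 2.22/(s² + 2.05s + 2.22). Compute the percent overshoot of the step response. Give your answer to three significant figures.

Matching coefficients with s² + 2ζω_n s + ω_n² gives ω_n² = 2.22 ⇒ ω_n = 1.49 rad/s, and ζ = 2.05/(2ω_n) = 0.688.
%OS = 100 e^{−πζ/√(1−ζ²)} with ζ = 0.688 gives 5.09%.

%OS ≈ 5.09%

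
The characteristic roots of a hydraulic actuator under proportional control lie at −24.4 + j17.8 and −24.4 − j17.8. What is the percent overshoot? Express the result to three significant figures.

With σ = 24.4, ω_d = 17.8: ω_n = √(σ²+ω_d²) = 30.2 rad/s, ζ = σ/ω_n = 0.808.
Overshoot: exp(−π·0.808/√(1−0.808²)) = 0.0135, i.e. 1.35%.

%OS ≈ 1.35%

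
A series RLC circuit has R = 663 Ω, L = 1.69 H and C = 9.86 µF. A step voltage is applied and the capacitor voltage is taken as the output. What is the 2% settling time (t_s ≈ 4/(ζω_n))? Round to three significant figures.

For a series RLC circuit (capacitor voltage as output), ω_n = 1/√(LC) = 1/√(1.69 H · 9.86 µF) = 245 rad/s.
ζ = (R/2)·√(C/L) = (663/2)·√(9.86 µF/1.69 H) = 0.801.
t_s ≈ 4/(ζω_n) = 0.0204 s.

t_s ≈ 0.0204 s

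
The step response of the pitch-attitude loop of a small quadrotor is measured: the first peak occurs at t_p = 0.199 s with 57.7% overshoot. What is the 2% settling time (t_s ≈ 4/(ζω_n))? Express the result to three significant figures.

ζ from %OS: ζ = |ln 0.577|/√(π²+ln²0.577) = 0.172.
From t_p = π/ω_d, ω_d = π/0.199 = 15.8 rad/s, so ω_n = ω_d/√(1−ζ²) = 16.0 rad/s.
t_s ≈ 4/(ζω_n) = 4/(0.172·16.0) = 1.45 s.

t_s ≈ 1.45 s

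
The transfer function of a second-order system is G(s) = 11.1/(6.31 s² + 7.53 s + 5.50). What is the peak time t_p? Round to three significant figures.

t_p ≈ 4.38 s

Dividing through by 6.31: denominator becomes s² + 1.193 s + 0.8716.
So ω_n = √0.8716 = 0.934 rad/s and ζ = 1.193/(2·0.934) = 0.639.
The damped frequency ω_d = ω_n√(1−ζ²) = 0.718 rad/s. t_p = π/ω_d = 4.38 s.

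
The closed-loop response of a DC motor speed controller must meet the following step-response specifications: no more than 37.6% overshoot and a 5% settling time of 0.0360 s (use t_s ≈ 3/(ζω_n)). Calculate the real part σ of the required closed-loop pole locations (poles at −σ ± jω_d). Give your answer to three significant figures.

σ ≈ 83.3

The settling-time spec alone fixes σ = ζω_n = 3/t_s = 3/0.0360 = 83.3.
(Overshoot then fixes ζ = 0.297 and hence ω_d = σ·√(1−ζ²)/ζ = 268 rad/s.)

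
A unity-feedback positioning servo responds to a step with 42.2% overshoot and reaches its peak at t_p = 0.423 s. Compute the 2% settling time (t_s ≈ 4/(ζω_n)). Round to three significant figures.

t_s ≈ 1.96 s

From the overshoot, ζ = −ln(OS)/√(π²+ln²(OS)) = 0.265.
t_p = π/ω_d ⇒ ω_d = 7.43 rad/s; then ω_n = ω_d/√(1−ζ²) = 7.70 rad/s.
t_s ≈ 4/(ζω_n) = 4/(0.265·7.70) = 1.96 s.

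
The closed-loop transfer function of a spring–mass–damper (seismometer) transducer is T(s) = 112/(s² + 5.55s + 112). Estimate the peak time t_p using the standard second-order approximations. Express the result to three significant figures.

t_p ≈ 0.308 s

Matching coefficients with s² + 2ζω_n s + ω_n² gives ω_n² = 112 ⇒ ω_n = 10.6 rad/s, and ζ = 5.55/(2ω_n) = 0.262.
The damped frequency ω_d = ω_n√(1−ζ²) = 10.2 rad/s. Then t_p = π/ω_d = 0.308 s.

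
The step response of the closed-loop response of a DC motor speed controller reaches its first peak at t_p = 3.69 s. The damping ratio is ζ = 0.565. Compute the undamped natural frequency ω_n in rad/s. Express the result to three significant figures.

ω_n ≈ 1.03 rad/s

Peak time t_p = π/ω_d, so ω_d = π/t_p = π/3.69 = 0.851 rad/s.
ω_n = ω_d/√(1−ζ²) = 0.851/√0.681 = 1.03 rad/s.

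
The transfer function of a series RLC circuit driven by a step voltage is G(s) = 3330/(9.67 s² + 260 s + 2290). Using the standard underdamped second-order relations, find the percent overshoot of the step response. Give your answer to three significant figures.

%OS ≈ 0.355%

Dividing through by 9.67: denominator becomes s² + 26.89 s + 236.8.
So ω_n = √236.8 = 15.4 rad/s and ζ = 26.89/(2·15.4) = 0.874.
%OS = 100 e^{−πζ/√(1−ζ²)} with ζ = 0.874 gives 0.355%.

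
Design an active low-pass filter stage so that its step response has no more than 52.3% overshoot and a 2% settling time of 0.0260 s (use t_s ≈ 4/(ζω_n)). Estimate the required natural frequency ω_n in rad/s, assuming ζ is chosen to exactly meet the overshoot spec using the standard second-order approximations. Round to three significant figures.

ω_n ≈ 761 rad/s

Inverting the overshoot relation: ζ = |ln 0.523|/√(π² + ln²0.523) = 0.202.
From t_s ≈ 4/(ζω_n): ω_n = 4/(ζ·t_s) = 4/(0.202·0.0260) = 761 rad/s.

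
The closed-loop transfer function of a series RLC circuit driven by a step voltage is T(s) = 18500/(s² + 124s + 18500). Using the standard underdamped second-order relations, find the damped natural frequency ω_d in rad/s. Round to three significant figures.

ω_d ≈ 121 rad/s

ω_n = √18500 = 136 rad/s; ζ = 124/(2·136) = 0.456.
ω_d = 136·√(1 − 0.456²) = 121 rad/s.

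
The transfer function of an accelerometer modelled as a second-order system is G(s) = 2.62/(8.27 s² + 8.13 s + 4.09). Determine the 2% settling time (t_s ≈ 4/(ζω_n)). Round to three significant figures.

t_s ≈ 8.14 s

Dividing through by 8.27: denominator becomes s² + 0.9831 s + 0.4946.
So ω_n = √0.4946 = 0.703 rad/s and ζ = 0.9831/(2·0.703) = 0.699.
t_s ≈ 4/(ζω_n) = 8.14 s.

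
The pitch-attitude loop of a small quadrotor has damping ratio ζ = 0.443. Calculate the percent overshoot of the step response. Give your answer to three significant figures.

For an underdamped second-order system, %OS = 100·exp(−πζ/√(1−ζ²)).
πζ/√(1−ζ²) = π·0.443/√(1−0.196) = 1.552, so %OS = 100·e^(−1.552) = 21.2%.

%OS ≈ 21.2%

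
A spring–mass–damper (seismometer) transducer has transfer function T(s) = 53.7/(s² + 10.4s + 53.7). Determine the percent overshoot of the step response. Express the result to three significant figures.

%OS ≈ 4.23%

ω_n = √53.7 = 7.33 rad/s; ζ = 10.4/(2·7.33) = 0.710.
%OS = 100 e^{−πζ/√(1−ζ²)} with ζ = 0.710 gives 4.23%.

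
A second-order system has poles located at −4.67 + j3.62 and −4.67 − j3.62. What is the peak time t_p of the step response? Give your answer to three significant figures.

t_p ≈ 0.868 s

t_p = π/ω_d with ω_d = 3.62 (the imaginary part), so t_p = 0.868 s.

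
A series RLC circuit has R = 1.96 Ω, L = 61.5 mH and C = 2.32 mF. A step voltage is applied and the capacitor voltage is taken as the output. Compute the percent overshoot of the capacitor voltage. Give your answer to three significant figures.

%OS ≈ 54.4%

For a series RLC circuit (capacitor voltage as output), ω_n = 1/√(LC) = 1/√(61.5 mH · 2.32 mF) = 83.7 rad/s.
ζ = (R/2)·√(C/L) = (1.96/2)·√(2.32 mF/61.5 mH) = 0.190.
Overshoot: exp(−π·0.190/√(1−0.190²)) = 0.544, i.e. 54.4%.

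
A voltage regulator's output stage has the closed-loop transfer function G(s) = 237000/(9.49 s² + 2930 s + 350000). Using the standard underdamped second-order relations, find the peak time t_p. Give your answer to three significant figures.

Dividing through by 9.49: denominator becomes s² + 308.7 s + 36880.
So ω_n = √36880 = 192 rad/s and ζ = 308.7/(2·192) = 0.804.
ω_d = ω_n√(1−ζ²) = 114 rad/s. t_p = π/ω_d = 0.0275 s.

t_p ≈ 0.0275 s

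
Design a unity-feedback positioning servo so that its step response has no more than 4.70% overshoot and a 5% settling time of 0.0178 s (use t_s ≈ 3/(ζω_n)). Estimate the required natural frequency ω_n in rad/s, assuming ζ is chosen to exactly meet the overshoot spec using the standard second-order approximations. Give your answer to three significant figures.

ω_n ≈ 242 rad/s

ζ = −ln(OS)/√(π² + (ln OS)²). With OS = 0.0470, ln OS = −3.058 and ζ = 3.058/4.384 = 0.697.
From t_s ≈ 3/(ζω_n): ω_n = 3/(ζ·t_s) = 3/(0.697·0.0178) = 242 rad/s.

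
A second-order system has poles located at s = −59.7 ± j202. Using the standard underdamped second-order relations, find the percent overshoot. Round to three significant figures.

%OS ≈ 39.5%

With σ = 59.7, ω_d = 202: ω_n = √(σ²+ω_d²) = 211 rad/s, ζ = σ/ω_n = 0.283.
%OS = 100 e^{−πζ/√(1−ζ²)} with ζ = 0.283 gives 39.5%.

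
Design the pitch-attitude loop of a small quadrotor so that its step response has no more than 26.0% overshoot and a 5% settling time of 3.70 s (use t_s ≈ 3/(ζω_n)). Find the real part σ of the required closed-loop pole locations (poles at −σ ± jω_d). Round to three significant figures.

σ ≈ 0.811

The settling-time spec alone fixes σ = ζω_n = 3/t_s = 3/3.70 = 0.811.
(Overshoot then fixes ζ = 0.394 and hence ω_d = σ·√(1−ζ²)/ζ = 1.89 rad/s.)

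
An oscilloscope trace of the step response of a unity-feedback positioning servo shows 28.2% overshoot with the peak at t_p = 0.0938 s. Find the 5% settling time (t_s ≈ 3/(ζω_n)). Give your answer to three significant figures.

t_s ≈ 0.222 s

ζ from %OS: ζ = |ln 0.282|/√(π²+ln²0.282) = 0.374.
t_p = π/ω_d ⇒ ω_d = 33.5 rad/s; then ω_n = ω_d/√(1−ζ²) = 36.1 rad/s.
t_s ≈ 3/(ζω_n) = 3/(0.374·36.1) = 0.222 s.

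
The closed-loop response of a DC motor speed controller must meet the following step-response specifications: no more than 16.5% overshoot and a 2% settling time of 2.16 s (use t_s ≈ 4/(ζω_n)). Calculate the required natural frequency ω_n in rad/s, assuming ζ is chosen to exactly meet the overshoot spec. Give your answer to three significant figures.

ω_n ≈ 3.72 rad/s

ζ = −ln(OS)/√(π² + (ln OS)²). With OS = 0.165, ln OS = −1.802 and ζ = 1.802/3.622 = 0.498.
From t_s ≈ 4/(ζω_n): ω_n = 4/(ζ·t_s) = 4/(0.498·2.16) = 3.72 rad/s.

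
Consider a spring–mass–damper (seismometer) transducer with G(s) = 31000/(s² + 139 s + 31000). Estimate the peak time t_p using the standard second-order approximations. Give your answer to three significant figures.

t_p ≈ 0.0194 s

ω_n = √31000 = 176 rad/s; ζ = 139/(2·176) = 0.395.
The damped frequency ω_d = ω_n√(1−ζ²) = 162 rad/s. Then t_p = π/ω_d = 0.0194 s.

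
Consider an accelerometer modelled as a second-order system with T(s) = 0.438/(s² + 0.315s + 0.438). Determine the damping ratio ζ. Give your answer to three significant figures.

ω_n = √0.438 = 0.662 rad/s; ζ = 0.315/(2·0.662) = 0.238.

ζ ≈ 0.238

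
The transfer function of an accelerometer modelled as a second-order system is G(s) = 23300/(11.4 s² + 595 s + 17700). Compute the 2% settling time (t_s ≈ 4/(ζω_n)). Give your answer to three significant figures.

Dividing through by 11.4: denominator becomes s² + 52.19 s + 1553.
So ω_n = √1553 = 39.4 rad/s and ζ = 52.19/(2·39.4) = 0.662.
t_s ≈ 4/(ζω_n) = 0.153 s.

t_s ≈ 0.153 s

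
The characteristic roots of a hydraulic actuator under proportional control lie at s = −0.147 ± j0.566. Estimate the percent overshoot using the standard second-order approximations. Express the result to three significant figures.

With σ = 0.147, ω_d = 0.566: ω_n = √(σ²+ω_d²) = 0.585 rad/s, ζ = σ/ω_n = 0.251.
Overshoot: exp(−π·0.251/√(1−0.251²)) = 0.442, i.e. 44.2%.

%OS ≈ 44.2%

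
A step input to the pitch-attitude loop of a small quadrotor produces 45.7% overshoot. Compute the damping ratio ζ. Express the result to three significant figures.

From %OS = 100·exp(−πζ/√(1−ζ²)), invert to get ζ = −ln(OS)/√(π² + ln²(OS)) with OS = 0.457.
−ln 0.457 = 0.7831, so ζ = 0.7831/√(π² + 0.6132) = 0.242.

ζ ≈ 0.242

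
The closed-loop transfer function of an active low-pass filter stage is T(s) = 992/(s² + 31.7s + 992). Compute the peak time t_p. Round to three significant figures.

t_p ≈ 0.115 s

Matching coefficients with s² + 2ζω_n s + ω_n² gives ω_n² = 992 ⇒ ω_n = 31.5 rad/s, and ζ = 31.7/(2ω_n) = 0.503.
The damped frequency ω_d = ω_n√(1−ζ²) = 27.2 rad/s. Then t_p = π/ω_d = 0.115 s.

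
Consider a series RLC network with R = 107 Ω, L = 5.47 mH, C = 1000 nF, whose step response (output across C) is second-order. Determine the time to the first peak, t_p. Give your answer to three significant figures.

t_p ≈ 0.000337 s

For a series RLC circuit (capacitor voltage as output), ω_n = 1/√(LC) = 1/√(5.47 mH · 1000 nF) = 13500 rad/s.
ζ = (R/2)·√(C/L) = (107/2)·√(1000 nF/5.47 mH) = 0.723.
ω_d = ω_n√(1−ζ²) = 9340 rad/s. t_p = π/ω_d = 0.000337 s.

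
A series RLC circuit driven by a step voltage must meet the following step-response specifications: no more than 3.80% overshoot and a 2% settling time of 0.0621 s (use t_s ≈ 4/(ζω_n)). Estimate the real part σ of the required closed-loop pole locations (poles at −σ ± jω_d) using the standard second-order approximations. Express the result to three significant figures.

σ ≈ 64.4

The settling-time spec alone fixes σ = ζω_n = 4/t_s = 4/0.0621 = 64.4.
(Overshoot then fixes ζ = 0.721 and hence ω_d = σ·√(1−ζ²)/ζ = 61.9 rad/s.)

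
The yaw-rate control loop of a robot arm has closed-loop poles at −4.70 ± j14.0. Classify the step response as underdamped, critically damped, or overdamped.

Since the poles form a complex-conjugate pair with nonzero imaginary part, the response is underdamped.

underdamped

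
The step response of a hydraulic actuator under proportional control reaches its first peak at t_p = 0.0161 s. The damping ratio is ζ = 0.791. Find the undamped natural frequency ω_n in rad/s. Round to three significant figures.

ω_n ≈ 319 rad/s

Peak time t_p = π/ω_d, so ω_d = π/t_p = π/0.0161 = 195 rad/s.
ω_n = ω_d/√(1−ζ²) = 195/√0.374 = 319 rad/s.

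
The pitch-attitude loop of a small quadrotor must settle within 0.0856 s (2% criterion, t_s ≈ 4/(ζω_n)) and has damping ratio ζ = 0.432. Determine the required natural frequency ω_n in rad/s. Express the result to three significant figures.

ω_n ≈ 108 rad/s

Rearranging t_s ≈ 4/(ζω_n) gives ω_n = 4/(ζ·t_s) = 4/(0.432 × 0.0856) = 108 rad/s.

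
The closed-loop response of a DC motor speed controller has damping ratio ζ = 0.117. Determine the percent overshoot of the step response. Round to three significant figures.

%OS ≈ 69.1%

For an underdamped second-order system, %OS = 100·exp(−πζ/√(1−ζ²)).
πζ/√(1−ζ²) = π·0.117/√(1−0.0137) = 0.3701, so %OS = 100·e^(−0.3701) = 69.1%.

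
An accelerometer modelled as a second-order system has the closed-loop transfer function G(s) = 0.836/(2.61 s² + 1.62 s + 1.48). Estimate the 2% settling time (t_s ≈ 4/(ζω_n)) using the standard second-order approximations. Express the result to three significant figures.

t_s ≈ 12.9 s

Dividing through by 2.61: denominator becomes s² + 0.6207 s + 0.5670.
So ω_n = √0.5670 = 0.753 rad/s and ζ = 0.6207/(2·0.753) = 0.412.
t_s ≈ 4/(ζω_n) = 12.9 s.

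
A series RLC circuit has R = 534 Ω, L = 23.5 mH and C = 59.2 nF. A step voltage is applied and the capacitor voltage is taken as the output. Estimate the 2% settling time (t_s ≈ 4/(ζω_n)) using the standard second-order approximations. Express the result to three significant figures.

For a series RLC circuit (capacitor voltage as output), ω_n = 1/√(LC) = 1/√(23.5 mH · 59.2 nF) = 26800 rad/s.
ζ = (R/2)·√(C/L) = (534/2)·√(59.2 nF/23.5 mH) = 0.424.
t_s ≈ 4/(ζω_n) = 0.000352 s.

t_s ≈ 0.000352 s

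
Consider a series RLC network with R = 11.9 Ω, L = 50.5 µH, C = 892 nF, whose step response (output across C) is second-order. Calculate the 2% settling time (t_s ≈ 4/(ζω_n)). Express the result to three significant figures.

t_s ≈ 0.0000339 s

For a series RLC circuit (capacitor voltage as output), ω_n = 1/√(LC) = 1/√(50.5 µH · 892 nF) = 149000 rad/s.
ζ = (R/2)·√(C/L) = (11.9/2)·√(892 nF/50.5 µH) = 0.791.
t_s ≈ 4/(ζω_n) = 0.0000339 s.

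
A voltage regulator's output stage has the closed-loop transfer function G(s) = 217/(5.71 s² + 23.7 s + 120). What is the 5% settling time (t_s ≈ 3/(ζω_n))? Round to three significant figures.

t_s ≈ 1.45 s

Dividing through by 5.71: denominator becomes s² + 4.151 s + 21.02.
So ω_n = √21.02 = 4.58 rad/s and ζ = 4.151/(2·4.58) = 0.453.
t_s ≈ 3/(ζω_n) = 1.45 s.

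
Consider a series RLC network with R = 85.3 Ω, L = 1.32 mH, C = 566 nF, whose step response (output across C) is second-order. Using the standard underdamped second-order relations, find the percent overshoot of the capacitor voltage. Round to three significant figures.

For a series RLC circuit (capacitor voltage as output), ω_n = 1/√(LC) = 1/√(1.32 mH · 566 nF) = 36600 rad/s.
ζ = (R/2)·√(C/L) = (85.3/2)·√(566 nF/1.32 mH) = 0.883.
%OS = 100 e^{−πζ/√(1−ζ²)} with ζ = 0.883 gives 0.270%.

%OS ≈ 0.270%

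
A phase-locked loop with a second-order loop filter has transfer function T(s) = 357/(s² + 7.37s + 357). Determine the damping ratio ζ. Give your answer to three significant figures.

ζ ≈ 0.195

Comparing the denominator to s² + 2ζω_n s + ω_n²: ω_n = √357 = 18.9 rad/s, and 2ζω_n = 7.37 so ζ = 7.37/(2·18.9) = 0.195.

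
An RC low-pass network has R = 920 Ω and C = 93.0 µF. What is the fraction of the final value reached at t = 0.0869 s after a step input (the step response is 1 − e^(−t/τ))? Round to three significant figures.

τ = RC = 920 × 93.0 µF = 0.0856 s.
y(t)/y_∞ = 1 − e^(−t/τ) = 1 − e^(−0.0869/0.0856) = 1 − e^(−1.02) = 0.638.

y/y_∞ ≈ 0.638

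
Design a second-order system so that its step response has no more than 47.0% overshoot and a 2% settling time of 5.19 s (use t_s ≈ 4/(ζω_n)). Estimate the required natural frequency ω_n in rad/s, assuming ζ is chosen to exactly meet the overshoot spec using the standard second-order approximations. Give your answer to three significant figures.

ζ = −ln(OS)/√(π² + (ln OS)²). With OS = 0.470, ln OS = −0.7550 and ζ = 0.7550/3.231 = 0.234.
From t_s ≈ 4/(ζω_n): ω_n = 4/(ζ·t_s) = 4/(0.234·5.19) = 3.30 rad/s.

ω_n ≈ 3.30 rad/s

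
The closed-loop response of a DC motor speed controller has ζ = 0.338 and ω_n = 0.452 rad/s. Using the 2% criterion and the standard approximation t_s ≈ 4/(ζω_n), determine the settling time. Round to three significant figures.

t_s ≈ 26.2 s

t_s ≈ 4/(ζω_n) = 4/(0.338 × 0.452) = 26.2 s.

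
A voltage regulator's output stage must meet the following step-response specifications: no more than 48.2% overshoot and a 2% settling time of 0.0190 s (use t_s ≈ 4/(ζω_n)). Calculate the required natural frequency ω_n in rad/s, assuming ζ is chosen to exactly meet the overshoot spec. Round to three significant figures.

ζ = −ln(OS)/√(π² + (ln OS)²). With OS = 0.482, ln OS = −0.7298 and ζ = 0.7298/3.225 = 0.226.
Then ω_n = 4/(ζ t_s) = 4/(0.226 × 0.0190) = 930 rad/s.

ω_n ≈ 930 rad/s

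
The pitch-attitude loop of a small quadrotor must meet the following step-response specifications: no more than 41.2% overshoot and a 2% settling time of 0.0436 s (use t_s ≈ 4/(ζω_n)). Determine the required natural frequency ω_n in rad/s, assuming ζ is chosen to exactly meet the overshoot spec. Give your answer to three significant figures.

From %OS = 100·exp(−πζ/√(1−ζ²)), invert to get ζ = −ln(OS)/√(π² + ln²(OS)) with OS = 0.412.
−ln 0.412 = 0.8867, so ζ = 0.8867/√(π² + 0.7863) = 0.272.
Then ω_n = 4/(ζ t_s) = 4/(0.272 × 0.0436) = 338 rad/s.

ω_n ≈ 338 rad/s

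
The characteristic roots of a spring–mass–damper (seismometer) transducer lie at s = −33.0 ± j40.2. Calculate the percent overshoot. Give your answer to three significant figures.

|pole| = ω_n = √(33.0² + 40.2²) = 52.0 rad/s; ζ = cos θ = σ/ω_n = 0.634.
%OS = 100·exp(−πζ/√(1−ζ²)) = 7.59%.

%OS ≈ 7.59%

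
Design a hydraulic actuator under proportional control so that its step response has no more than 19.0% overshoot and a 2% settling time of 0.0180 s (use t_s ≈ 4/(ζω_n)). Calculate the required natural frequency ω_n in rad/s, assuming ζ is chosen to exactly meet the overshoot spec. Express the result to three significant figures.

From %OS = 100·exp(−πζ/√(1−ζ²)), invert to get ζ = −ln(OS)/√(π² + ln²(OS)) with OS = 0.190.
−ln 0.190 = 1.661, so ζ = 1.661/√(π² + 2.758) = 0.467.
Then ω_n = 4/(ζ t_s) = 4/(0.467 × 0.0180) = 475 rad/s.

ω_n ≈ 475 rad/s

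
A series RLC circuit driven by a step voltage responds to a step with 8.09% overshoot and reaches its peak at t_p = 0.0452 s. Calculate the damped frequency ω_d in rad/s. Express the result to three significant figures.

ω_d ≈ 69.5 rad/s

t_p = π/ω_d, so ω_d = π/0.0452 = 69.5 rad/s.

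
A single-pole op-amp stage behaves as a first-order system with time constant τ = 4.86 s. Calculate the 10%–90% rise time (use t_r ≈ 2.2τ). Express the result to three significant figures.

t_r ≈ 2.2τ = 10.7 s.

t_r ≈ 10.7 s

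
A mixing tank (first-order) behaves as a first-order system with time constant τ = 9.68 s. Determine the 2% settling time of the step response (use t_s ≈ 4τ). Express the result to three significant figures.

t_s ≈ 38.7 s

t_s ≈ 4τ = 38.7 s.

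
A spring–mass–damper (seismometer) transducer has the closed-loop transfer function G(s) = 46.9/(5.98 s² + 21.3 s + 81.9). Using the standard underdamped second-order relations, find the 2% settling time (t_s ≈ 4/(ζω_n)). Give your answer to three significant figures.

Dividing through by 5.98: denominator becomes s² + 3.562 s + 13.70.
So ω_n = √13.70 = 3.70 rad/s and ζ = 3.562/(2·3.70) = 0.481.
t_s ≈ 4/(ζω_n) = 2.25 s.

t_s ≈ 2.25 s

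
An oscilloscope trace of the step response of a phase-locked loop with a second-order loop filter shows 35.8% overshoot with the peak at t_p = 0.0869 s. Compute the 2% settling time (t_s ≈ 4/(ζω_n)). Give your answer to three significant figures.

t_s ≈ 0.338 s

From the overshoot, ζ = −ln(OS)/√(π²+ln²(OS)) = 0.311.
t_p = π/ω_d ⇒ ω_d = 36.2 rad/s; then ω_n = ω_d/√(1−ζ²) = 38.0 rad/s.
t_s ≈ 4/(ζω_n) = 4/(0.311·38.0) = 0.338 s.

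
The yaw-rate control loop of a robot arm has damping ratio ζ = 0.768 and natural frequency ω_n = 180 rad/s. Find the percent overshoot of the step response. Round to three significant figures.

For an underdamped second-order system, %OS = 100·exp(−πζ/√(1−ζ²)).
πζ/√(1−ζ²) = π·0.768/√(1−0.590) = 3.767, so %OS = 100·e^(−3.767) = 2.31%.

%OS ≈ 2.31%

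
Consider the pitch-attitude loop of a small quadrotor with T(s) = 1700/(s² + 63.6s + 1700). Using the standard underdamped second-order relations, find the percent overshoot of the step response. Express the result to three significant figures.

%OS ≈ 2.22%

Comparing the denominator to s² + 2ζω_n s + ω_n²: ω_n = √1700 = 41.2 rad/s, and 2ζω_n = 63.6 so ζ = 63.6/(2·41.2) = 0.771.
Overshoot: exp(−π·0.771/√(1−0.771²)) = 0.0222, i.e. 2.22%.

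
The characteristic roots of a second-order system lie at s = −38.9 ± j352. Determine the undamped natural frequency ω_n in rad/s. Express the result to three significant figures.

|pole| = ω_n = √(38.9² + 352²) = 354 rad/s; ζ = cos θ = σ/ω_n = 0.110.

ω_n ≈ 354 rad/s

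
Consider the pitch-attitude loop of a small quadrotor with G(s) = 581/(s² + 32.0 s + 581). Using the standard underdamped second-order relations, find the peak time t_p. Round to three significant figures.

Comparing the denominator to s² + 2ζω_n s + ω_n²: ω_n = √581 = 24.1 rad/s, and 2ζω_n = 32.0 so ζ = 32.0/(2·24.1) = 0.664.
ω_d = ω_n√(1−ζ²) = 18.0 rad/s. Then t_p = π/ω_d = 0.174 s.

t_p ≈ 0.174 s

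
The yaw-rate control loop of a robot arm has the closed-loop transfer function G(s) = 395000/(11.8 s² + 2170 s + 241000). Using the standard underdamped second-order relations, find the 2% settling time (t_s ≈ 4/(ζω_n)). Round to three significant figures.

t_s ≈ 0.0435 s

Dividing through by 11.8: denominator becomes s² + 183.9 s + 20420.
So ω_n = √20420 = 143 rad/s and ζ = 183.9/(2·143) = 0.643.
t_s ≈ 4/(ζω_n) = 0.0435 s.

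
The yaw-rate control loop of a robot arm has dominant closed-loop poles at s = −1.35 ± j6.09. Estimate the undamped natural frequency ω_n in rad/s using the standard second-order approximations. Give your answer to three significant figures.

With σ = 1.35, ω_d = 6.09: ω_n = √(σ²+ω_d²) = 6.24 rad/s, ζ = σ/ω_n = 0.216.

ω_n ≈ 6.24 rad/s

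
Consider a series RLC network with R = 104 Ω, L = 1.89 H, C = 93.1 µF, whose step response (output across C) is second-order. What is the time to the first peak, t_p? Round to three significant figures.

t_p ≈ 0.0448 s

For a series RLC circuit (capacitor voltage as output), ω_n = 1/√(LC) = 1/√(1.89 H · 93.1 µF) = 75.4 rad/s.
ζ = (R/2)·√(C/L) = (104/2)·√(93.1 µF/1.89 H) = 0.365.
ω_d = 75.4·√(1 − 0.365²) = 70.2 rad/s. t_p = π/ω_d = 0.0448 s.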